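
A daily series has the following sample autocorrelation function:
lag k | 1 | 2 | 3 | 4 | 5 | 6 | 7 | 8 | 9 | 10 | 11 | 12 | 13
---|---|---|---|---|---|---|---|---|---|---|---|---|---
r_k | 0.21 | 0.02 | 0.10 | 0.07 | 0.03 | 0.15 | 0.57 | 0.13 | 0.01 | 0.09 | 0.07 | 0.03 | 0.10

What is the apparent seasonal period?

7

The largest autocorrelation is r_7 = 0.57; the remaining lags stay at or below 0.21. The elevated value at lag 1 (0.21), dropping to 0.02 at lag 2, reflects decaying short-term dependence rather than seasonality.
The dominant spike at lag 7 indicates a seasonal period of 7.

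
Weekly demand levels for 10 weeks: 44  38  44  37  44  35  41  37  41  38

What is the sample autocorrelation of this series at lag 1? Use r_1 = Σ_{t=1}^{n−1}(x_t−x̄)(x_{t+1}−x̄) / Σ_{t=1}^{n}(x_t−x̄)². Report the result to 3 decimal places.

-0.727

Mean x̄ = (44 + 38 + 44 + 37 + 44 + 35 + 41 + 37 + 41 + 38)/10 = 39.9000
Numerator Σ_{t=1}^{9}(x_t−x̄)(x_{t+1}−x̄) = -73.3100
Denominator Σ(x_t−x̄)² = 100.9000
r_1 = -73.3100 / 100.9000 = -0.727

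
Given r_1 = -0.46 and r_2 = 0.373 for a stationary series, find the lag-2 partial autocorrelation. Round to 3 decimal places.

φ_{22} = (r_2 − r_1²) / (1 − r_1²)
r_1² = (-0.46)² = 0.2116
Numerator = 0.373 − 0.2116 = 0.1614; denominator = 1 − 0.2116 = 0.7884
φ_{22} = 0.1614 / 0.7884 = 0.205

0.205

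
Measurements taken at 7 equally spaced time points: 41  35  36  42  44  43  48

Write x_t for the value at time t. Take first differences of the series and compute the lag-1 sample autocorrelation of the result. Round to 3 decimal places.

-0.060

First differences Δx: -6, 1, 6, 2, -1, 5
Mean of differences = 1.1667
Numerator Σ(Δx_t−Δx̄)(Δx_{t+1}−Δx̄) = -5.6944
Denominator Σ(Δx_t−Δx̄)² = 94.8333
r_1(Δx) = -5.6944 / 94.8333 = -0.060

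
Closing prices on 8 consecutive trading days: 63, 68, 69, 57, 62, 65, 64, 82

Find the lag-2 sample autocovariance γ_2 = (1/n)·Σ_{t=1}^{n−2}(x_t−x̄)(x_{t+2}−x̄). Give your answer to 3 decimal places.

-4.422

Mean x̄ = (63 + 68 + 69 + 57 + 62 + 65 + 64 + 82)/8 = 66.2500
Σ_{t=1}^{6}(x_t−x̄)(x_{t+2}−x̄) = -35.3750
γ_2 = -35.3750 / 8 = -4.422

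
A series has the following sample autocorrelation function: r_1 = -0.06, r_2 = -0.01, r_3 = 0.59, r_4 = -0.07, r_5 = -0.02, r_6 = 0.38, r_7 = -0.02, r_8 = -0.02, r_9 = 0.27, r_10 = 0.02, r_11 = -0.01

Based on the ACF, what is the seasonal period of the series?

The largest autocorrelation is r_3 = 0.59, with weaker echoes at lags 6 (0.38) and 9 (0.27); the remaining lags stay at or below 0.02.
The dominant spike at lag 3 indicates a seasonal period of 3.

3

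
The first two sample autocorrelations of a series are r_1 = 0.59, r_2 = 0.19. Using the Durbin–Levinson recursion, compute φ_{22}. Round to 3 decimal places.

φ_{22} = (r_2 − r_1²) / (1 − r_1²)
r_1² = (0.59)² = 0.3481
Numerator = 0.19 − 0.3481 = -0.1581; denominator = 1 − 0.3481 = 0.6519
φ_{22} = -0.1581 / 0.6519 = -0.243

-0.243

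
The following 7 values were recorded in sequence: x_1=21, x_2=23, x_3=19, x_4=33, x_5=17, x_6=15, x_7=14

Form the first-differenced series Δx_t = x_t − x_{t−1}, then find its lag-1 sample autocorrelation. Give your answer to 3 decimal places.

First differences Δx: 2, -4, 14, -16, -2, -1
Mean of differences = -1.1667
Numerator Σ(Δx_t−Δx̄)(Δx_{t+1}−Δx̄) = -264.6944
Denominator Σ(Δx_t−Δx̄)² = 468.8333
r_1(Δx) = -264.6944 / 468.8333 = -0.565

-0.565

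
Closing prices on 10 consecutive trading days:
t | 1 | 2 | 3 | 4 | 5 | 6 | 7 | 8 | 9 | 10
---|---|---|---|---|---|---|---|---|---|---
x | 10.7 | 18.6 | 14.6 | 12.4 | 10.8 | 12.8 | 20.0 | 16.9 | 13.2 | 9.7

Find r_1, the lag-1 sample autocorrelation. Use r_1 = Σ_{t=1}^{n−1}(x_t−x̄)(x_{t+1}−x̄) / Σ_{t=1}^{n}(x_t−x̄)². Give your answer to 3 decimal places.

Mean x̄ = (10.7 + 18.6 + 14.6 + 12.4 + 10.8 + 12.8 + 20.0 + 16.9 + 13.2 + 9.7)/10 = 13.9700
Numerator Σ_{t=1}^{9}(x_t−x̄)(x_{t+1}−x̄) = 7.1181
Denominator Σ(x_t−x̄)² = 110.1810
r_1 = 7.1181 / 110.1810 = 0.065

0.065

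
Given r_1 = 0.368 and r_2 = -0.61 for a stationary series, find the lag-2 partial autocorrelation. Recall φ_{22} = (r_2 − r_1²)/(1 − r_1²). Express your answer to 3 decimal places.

-0.862

φ_{22} = (r_2 − r_1²) / (1 − r_1²)
r_1² = (0.368)² = 0.135424
Numerator = -0.61 − 0.1354 = -0.7454; denominator = 1 − 0.1354 = 0.8646
φ_{22} = -0.7454 / 0.8646 = -0.862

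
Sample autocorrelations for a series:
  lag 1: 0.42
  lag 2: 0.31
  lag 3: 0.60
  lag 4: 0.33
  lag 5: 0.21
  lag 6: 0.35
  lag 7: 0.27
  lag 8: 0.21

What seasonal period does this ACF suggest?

The largest autocorrelation is r_3 = 0.60; the remaining lags stay at or below 0.42. The elevated value at lag 1 (0.42), dropping to 0.31 at lag 2, reflects decaying short-term dependence rather than seasonality.
The dominant spike at lag 3 indicates a seasonal period of 3.

3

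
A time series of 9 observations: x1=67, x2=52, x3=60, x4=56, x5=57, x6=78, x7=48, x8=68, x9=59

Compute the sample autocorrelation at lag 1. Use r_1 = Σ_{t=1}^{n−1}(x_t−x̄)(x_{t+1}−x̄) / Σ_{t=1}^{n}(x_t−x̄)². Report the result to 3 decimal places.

-0.625

Mean x̄ = (67 + 52 + 60 + 56 + 57 + 78 + 48 + 68 + 59)/9 = 60.5556
Numerator Σ_{t=1}^{8}(x_t−x̄)(x_{t+1}−x̄) = -417.7531
Denominator Σ(x_t−x̄)² = 668.2222
r_1 = -417.7531 / 668.2222 = -0.625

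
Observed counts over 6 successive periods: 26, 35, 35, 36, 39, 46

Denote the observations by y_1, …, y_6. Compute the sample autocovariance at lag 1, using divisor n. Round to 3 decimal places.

Mean ȳ = (26 + 35 + 35 + 36 + 39 + 46)/6 = 36.1667
Σ_{t=1}^{5}(y_t−ȳ)(y_{t+1}−ȳ) = 40.8056
γ_1 = 40.8056 / 6 = 6.801

6.801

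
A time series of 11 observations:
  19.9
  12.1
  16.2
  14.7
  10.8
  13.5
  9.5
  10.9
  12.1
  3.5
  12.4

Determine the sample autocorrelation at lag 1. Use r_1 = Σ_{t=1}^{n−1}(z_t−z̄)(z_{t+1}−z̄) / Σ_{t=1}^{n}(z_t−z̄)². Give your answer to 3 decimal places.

Mean z̄ = (19.9 + 12.1 + 16.2 + 14.7 + 10.8 + 13.5 + 9.5 + 10.9 + 12.1 + 3.5 + 12.4)/11 = 12.3273
Numerator Σ_{t=1}^{10}(z_t−z̄)(z_{t+1}−z̄) = 3.5811
Denominator Σ(z_t−z̄)² = 169.7418
r_1 = 3.5811 / 169.7418 = 0.021

0.021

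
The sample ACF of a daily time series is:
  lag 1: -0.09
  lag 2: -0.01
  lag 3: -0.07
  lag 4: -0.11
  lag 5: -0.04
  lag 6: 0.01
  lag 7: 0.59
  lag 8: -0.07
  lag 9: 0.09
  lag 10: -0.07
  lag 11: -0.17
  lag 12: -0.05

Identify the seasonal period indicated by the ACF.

The largest autocorrelation is r_7 = 0.59; the remaining lags stay at or below 0.09.
The dominant spike at lag 7 indicates a seasonal period of 7.

7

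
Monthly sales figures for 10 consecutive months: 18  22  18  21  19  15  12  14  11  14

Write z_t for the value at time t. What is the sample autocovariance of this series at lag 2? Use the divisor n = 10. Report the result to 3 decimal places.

4.748

Mean z̄ = (18 + 22 + 18 + 21 + 19 + 15 + 12 + 14 + 11 + 14)/10 = 16.4000
Σ_{t=1}^{8}(z_t−z̄)(z_{t+2}−z̄) = 47.4800
γ_2 = 47.4800 / 10 = 4.748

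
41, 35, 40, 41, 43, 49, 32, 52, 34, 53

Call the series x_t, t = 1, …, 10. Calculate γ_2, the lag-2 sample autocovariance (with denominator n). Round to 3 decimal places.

25.000

Mean x̄ = (41 + 35 + 40 + 41 + 43 + 49 + 32 + 52 + 34 + 53)/10 = 42.0000
Σ_{t=1}^{8}(x_t−x̄)(x_{t+2}−x̄) = 250.0000
γ_2 = 250.0000 / 10 = 25.000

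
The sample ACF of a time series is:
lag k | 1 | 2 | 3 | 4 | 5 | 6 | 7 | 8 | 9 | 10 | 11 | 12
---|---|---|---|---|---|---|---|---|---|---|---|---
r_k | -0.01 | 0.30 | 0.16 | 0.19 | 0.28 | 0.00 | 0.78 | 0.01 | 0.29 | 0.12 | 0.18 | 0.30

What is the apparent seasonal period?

7

The largest autocorrelation is r_7 = 0.78; the remaining lags stay at or below 0.30.
The dominant spike at lag 7 indicates a seasonal period of 7.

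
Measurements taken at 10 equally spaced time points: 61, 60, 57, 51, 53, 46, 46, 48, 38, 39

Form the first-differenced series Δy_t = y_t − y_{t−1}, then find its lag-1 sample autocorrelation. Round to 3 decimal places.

-0.631

First differences Δy: -1, -3, -6, 2, -7, 0, 2, -10, 1
Mean of differences = -2.4444
Numerator Σ(Δy_t−Δȳ)(Δy_{t+1}−Δȳ) = -94.7531
Denominator Σ(Δy_t−Δȳ)² = 150.2222
r_1(Δy) = -94.7531 / 150.2222 = -0.631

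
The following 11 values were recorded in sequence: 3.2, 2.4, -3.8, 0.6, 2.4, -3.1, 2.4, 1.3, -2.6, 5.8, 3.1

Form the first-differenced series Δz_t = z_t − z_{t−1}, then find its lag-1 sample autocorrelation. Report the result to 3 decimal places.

First differences Δz: -0.8, -6.2, 4.4, 1.8, -5.5, 5.5, -1.1, -3.9, 8.4, -2.7
Mean of differences = -0.0100
Numerator Σ(Δz_t−Δz̄)(Δz_{t+1}−Δz̄) = -111.7161
Denominator Σ(Δz_t−Δz̄)² = 216.4490
r_1(Δz) = -111.7161 / 216.4490 = -0.516

-0.516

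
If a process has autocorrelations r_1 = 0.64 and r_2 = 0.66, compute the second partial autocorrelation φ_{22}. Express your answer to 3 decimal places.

φ_{22} = (r_2 − r_1²) / (1 − r_1²)
r_1² = (0.64)² = 0.4096
Numerator = 0.66 − 0.4096 = 0.2504; denominator = 1 − 0.4096 = 0.5904
φ_{22} = 0.2504 / 0.5904 = 0.424

0.424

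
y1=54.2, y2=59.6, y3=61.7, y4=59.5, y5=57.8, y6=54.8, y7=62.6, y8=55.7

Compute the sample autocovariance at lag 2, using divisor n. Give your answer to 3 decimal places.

Mean ȳ = (54.2 + 59.6 + 61.7 + 59.5 + 57.8 + 54.8 + 62.6 + 55.7)/8 = 58.2375
Σ_{t=1}^{6}(y_t−ȳ)(y_{t+2}−ȳ) = -11.3003
γ_2 = -11.3003 / 8 = -1.413

-1.413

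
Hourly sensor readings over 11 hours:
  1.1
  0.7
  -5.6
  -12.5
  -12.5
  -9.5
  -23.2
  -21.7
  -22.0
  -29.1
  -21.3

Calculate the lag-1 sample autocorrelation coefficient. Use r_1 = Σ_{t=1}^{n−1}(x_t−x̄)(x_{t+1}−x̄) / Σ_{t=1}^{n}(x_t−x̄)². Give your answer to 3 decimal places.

0.669

Mean x̄ = (1.1 + 0.7 − 5.6 − 12.5 − 12.5 − 9.5 − 23.2 − 21.7 − 22.0 − 29.1 − 21.3)/11 = -14.1455
Numerator Σ_{t=1}^{10}(x_t−x̄)(x_{t+1}−x̄) = 687.7316
Denominator Σ(x_t−x̄)² = 1028.4073
r_1 = 687.7316 / 1028.4073 = 0.669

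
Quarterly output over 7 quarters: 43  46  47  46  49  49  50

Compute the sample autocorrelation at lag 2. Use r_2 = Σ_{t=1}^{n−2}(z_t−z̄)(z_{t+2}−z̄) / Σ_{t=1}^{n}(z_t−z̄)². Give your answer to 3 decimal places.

0.138

Mean z̄ = (43 + 46 + 47 + 46 + 49 + 49 + 50)/7 = 47.1429
Σ(z_t−z̄)(z_{t+2}−z̄) = (0.5918) + (1.3061) + (-0.2653) + (-2.1224) + (5.3061) = 4.8163
Denominator Σ(z_t−z̄)² = 34.8571
r_2 = 4.8163 / 34.8571 = 0.138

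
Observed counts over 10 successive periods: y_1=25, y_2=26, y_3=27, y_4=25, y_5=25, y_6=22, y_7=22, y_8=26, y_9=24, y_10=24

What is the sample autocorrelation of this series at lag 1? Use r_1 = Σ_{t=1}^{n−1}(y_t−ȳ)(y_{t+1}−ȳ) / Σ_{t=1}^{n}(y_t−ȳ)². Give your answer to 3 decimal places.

0.272

Mean ȳ = (25 + 26 + 27 + 25 + 25 + 22 + 22 + 26 + 24 + 24)/10 = 24.6000
Numerator Σ_{t=1}^{9}(y_t−ȳ)(y_{t+1}−ȳ) = 6.6400
Denominator Σ(y_t−ȳ)² = 24.4000
r_1 = 6.6400 / 24.4000 = 0.272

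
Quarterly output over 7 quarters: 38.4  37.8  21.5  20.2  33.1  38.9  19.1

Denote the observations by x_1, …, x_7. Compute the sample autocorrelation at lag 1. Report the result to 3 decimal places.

-0.034

Mean x̄ = (38.4 + 37.8 + 21.5 + 20.2 + 33.1 + 38.9 + 19.1)/7 = 29.8571
Numerator Σ_{t=1}^{6}(x_t−x̄)(x_{t+1}−x̄) = -17.0861
Denominator Σ(x_t−x̄)² = 507.1771
r_1 = -17.0861 / 507.1771 = -0.034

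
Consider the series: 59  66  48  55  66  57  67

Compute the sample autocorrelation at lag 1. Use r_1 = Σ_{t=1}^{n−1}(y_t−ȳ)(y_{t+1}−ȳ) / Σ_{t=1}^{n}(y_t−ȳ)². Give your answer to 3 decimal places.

Mean ȳ = (59 + 66 + 48 + 55 + 66 + 57 + 67)/7 = 59.7143
Deviations from mean: -0.7143, 6.2857, -11.7143, -4.7143, 6.2857, -2.7143, 7.2857
Numerator Σ_{t=1}^{6}(y_t−ȳ)(y_{t+1}−ȳ) = -89.3673
Denominator Σ(y_t−ȳ)² = 299.4286
r_1 = -89.3673 / 299.4286 = -0.298

-0.298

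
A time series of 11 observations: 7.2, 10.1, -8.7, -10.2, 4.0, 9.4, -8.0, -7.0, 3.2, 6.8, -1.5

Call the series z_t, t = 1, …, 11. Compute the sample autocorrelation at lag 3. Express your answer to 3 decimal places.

-0.115

Mean z̄ = (7.2 + 10.1 − 8.7 − 10.2 + 4.0 + 9.4 − 8.0 − 7.0 + 3.2 + 6.8 − 1.5)/11 = 0.4818
Numerator Σ_{t=1}^{8}(z_t−z̄)(z_{t+3}−z̄) = -70.0510
Denominator Σ(z_t−z̄)² = 607.1164
r_3 = -70.0510 / 607.1164 = -0.115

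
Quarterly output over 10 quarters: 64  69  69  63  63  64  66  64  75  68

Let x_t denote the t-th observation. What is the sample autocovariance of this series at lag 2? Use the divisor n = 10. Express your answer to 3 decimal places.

Mean x̄ = (64 + 69 + 69 + 63 + 63 + 64 + 66 + 64 + 75 + 68)/10 = 66.5000
Σ_{t=1}^{8}(x_t−x̄)(x_{t+2}−x̄) = -15.0000
γ_2 = -15.0000 / 10 = -1.500

-1.500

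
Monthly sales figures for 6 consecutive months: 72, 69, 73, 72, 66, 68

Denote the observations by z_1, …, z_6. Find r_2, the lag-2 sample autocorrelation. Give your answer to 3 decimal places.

-0.316

Mean z̄ = (72 + 69 + 73 + 72 + 66 + 68)/6 = 70.0000
Σ(z_t−z̄)(z_{t+2}−z̄) = (6.0000) + (-2.0000) + (-12.0000) + (-4.0000) = -12.0000
Denominator Σ(z_t−z̄)² = 38.0000
r_2 = -12.0000 / 38.0000 = -0.316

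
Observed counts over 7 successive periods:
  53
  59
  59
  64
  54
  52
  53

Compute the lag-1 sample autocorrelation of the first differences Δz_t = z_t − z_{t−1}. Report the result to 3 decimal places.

First differences Δz: 6, 0, 5, -10, -2, 1
Mean of differences = 0.0000
Numerator Σ(Δz_t−Δz̄)(Δz_{t+1}−Δz̄) = -32.0000
Denominator Σ(Δz_t−Δz̄)² = 166.0000
r_1(Δz) = -32.0000 / 166.0000 = -0.193

-0.193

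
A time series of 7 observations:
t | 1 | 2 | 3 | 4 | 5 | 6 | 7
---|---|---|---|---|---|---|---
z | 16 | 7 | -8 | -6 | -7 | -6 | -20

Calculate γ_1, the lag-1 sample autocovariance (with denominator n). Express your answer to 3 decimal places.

Mean z̄ = (16 + 7 − 8 − 6 − 7 − 6 − 20)/7 = -3.4286
Deviations: 19.4286, 10.4286, -4.5714, -2.5714, -3.5714, -2.5714, -16.5714
Σ_{t=1}^{6}(z_t−z̄)(z_{t+1}−z̄) = 227.6735
γ_1 = 227.6735 / 7 = 32.525

32.525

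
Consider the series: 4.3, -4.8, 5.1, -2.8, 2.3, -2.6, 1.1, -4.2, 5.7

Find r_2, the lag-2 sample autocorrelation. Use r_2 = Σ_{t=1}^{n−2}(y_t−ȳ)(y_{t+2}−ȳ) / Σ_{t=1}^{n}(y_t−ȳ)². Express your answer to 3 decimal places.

0.528

Mean ȳ = (4.3 − 4.8 + 5.1 − 2.8 + 2.3 − 2.6 + 1.1 − 4.2 + 5.7)/9 = 0.4556
Numerator Σ_{t=1}^{7}(y_t−ȳ)(y_{t+2}−ȳ) = 72.2727
Denominator Σ(y_t−ȳ)² = 136.9022
r_2 = 72.2727 / 136.9022 = 0.528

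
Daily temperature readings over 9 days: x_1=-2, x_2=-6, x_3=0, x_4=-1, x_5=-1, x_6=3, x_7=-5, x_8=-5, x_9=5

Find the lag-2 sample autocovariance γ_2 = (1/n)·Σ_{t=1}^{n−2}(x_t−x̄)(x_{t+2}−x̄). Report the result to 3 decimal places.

-4.543

Mean x̄ = (-2 − 6 + 0 − 1 − 1 + 3 − 5 − 5 + 5)/9 = -1.3333
Σ_{t=1}^{7}(x_t−x̄)(x_{t+2}−x̄) = -40.8889
γ_2 = -40.8889 / 9 = -4.543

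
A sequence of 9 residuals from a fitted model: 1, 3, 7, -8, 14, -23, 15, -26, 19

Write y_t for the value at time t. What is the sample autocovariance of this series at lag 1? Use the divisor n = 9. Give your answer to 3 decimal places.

-187.894

Mean ȳ = (1 + 3 + 7 − 8 + 14 − 23 + 15 − 26 + 19)/9 = 0.2222
Σ_{t=1}^{8}(y_t−ȳ)(y_{t+1}−ȳ) = -1691.0494
γ_1 = -1691.0494 / 9 = -187.894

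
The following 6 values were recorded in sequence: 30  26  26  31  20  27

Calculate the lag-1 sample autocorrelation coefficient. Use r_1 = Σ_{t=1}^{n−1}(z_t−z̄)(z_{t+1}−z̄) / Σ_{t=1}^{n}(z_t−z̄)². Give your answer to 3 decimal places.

Mean z̄ = (30 + 26 + 26 + 31 + 20 + 27)/6 = 26.6667
Deviations from mean: 3.3333, -0.6667, -0.6667, 4.3333, -6.6667, 0.3333
Numerator Σ_{t=1}^{5}(z_t−z̄)(z_{t+1}−z̄) = -35.7778
Denominator Σ(z_t−z̄)² = 75.3333
r_1 = -35.7778 / 75.3333 = -0.475

-0.475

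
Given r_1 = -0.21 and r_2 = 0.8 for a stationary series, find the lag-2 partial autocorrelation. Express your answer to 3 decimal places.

φ_{22} = (r_2 − r_1²) / (1 − r_1²)
r_1² = (-0.21)² = 0.0441
Numerator = 0.8 − 0.0441 = 0.7559; denominator = 1 − 0.0441 = 0.9559
φ_{22} = 0.7559 / 0.9559 = 0.791

0.791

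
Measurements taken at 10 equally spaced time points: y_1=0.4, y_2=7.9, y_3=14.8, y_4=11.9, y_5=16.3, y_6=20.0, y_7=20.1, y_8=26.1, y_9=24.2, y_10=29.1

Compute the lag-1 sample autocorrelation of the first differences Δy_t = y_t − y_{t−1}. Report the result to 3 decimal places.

-0.397

First differences Δy: 7.5, 6.9, -2.9, 4.4, 3.7, 0.1, 6.0, -1.9, 4.9
Mean of differences = 3.1889
Numerator Σ(Δy_t−Δȳ)(Δy_{t+1}−Δȳ) = -46.6279
Denominator Σ(Δy_t−Δȳ)² = 117.4289
r_1(Δy) = -46.6279 / 117.4289 = -0.397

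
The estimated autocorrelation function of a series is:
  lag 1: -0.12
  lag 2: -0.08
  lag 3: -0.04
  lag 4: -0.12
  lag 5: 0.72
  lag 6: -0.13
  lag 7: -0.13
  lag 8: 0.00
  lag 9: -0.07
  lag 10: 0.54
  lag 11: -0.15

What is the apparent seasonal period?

5

The largest autocorrelation is r_5 = 0.72, with a weaker echo at lag 10 (0.54); the remaining lags stay at or below 0.00.
The dominant spike at lag 5 indicates a seasonal period of 5.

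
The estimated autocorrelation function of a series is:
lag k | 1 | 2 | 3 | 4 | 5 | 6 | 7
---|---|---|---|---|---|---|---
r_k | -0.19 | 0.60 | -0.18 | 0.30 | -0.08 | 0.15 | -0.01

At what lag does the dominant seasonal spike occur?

The largest autocorrelation is r_2 = 0.60, with weaker echoes at lags 4 (0.30) and 6 (0.15); the remaining lags stay at or below -0.01.
The dominant spike at lag 2 indicates a seasonal period of 2.

2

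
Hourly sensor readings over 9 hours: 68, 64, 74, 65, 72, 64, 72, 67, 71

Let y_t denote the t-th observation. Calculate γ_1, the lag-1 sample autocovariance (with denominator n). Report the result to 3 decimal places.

Mean ȳ = (68 + 64 + 74 + 65 + 72 + 64 + 72 + 67 + 71)/9 = 68.5556
Σ_{t=1}^{8}(y_t−ȳ)(y_{t+1}−ȳ) = -94.4198
γ_1 = -94.4198 / 9 = -10.491

-10.491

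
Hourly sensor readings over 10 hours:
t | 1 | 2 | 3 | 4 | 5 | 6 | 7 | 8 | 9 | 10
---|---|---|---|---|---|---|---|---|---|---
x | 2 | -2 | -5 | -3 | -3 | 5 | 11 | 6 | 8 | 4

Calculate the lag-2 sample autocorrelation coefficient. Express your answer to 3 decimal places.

0.266

Mean x̄ = (2 − 2 − 5 − 3 − 3 + 5 + 11 + 6 + 8 + 4)/10 = 2.3000
Numerator Σ_{t=1}^{8}(x_t−x̄)(x_{t+2}−x̄) = 69.1200
Denominator Σ(x_t−x̄)² = 260.1000
r_2 = 69.1200 / 260.1000 = 0.266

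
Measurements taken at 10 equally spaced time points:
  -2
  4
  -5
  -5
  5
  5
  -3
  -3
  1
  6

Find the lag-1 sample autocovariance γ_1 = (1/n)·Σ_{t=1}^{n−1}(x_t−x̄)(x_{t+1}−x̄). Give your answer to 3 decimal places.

-0.579

Mean x̄ = (-2 + 4 − 5 − 5 + 5 + 5 − 3 − 3 + 1 + 6)/10 = 0.3000
Σ_{t=1}^{9}(x_t−x̄)(x_{t+1}−x̄) = -5.7900
γ_1 = -5.7900 / 10 = -0.579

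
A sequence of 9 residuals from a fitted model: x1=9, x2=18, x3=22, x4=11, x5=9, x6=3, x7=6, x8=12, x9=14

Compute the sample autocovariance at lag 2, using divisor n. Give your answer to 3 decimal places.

-6.155

Mean x̄ = (9 + 18 + 22 + 11 + 9 + 3 + 6 + 12 + 14)/9 = 11.5556
Σ_{t=1}^{7}(x_t−x̄)(x_{t+2}−x̄) = -55.3951
γ_2 = -55.3951 / 9 = -6.155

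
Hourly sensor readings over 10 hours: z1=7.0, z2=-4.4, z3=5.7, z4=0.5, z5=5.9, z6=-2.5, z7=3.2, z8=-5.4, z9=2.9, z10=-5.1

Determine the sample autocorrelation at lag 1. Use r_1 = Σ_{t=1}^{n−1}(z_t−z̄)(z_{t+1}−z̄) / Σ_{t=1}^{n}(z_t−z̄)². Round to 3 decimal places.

-0.599

Mean z̄ = (7.0 − 4.4 + 5.7 + 0.5 + 5.9 − 2.5 + 3.2 − 5.4 + 2.9 − 5.1)/10 = 0.7800
Numerator Σ_{t=1}^{9}(z_t−z̄)(z_{t+1}−z̄) = -125.7704
Denominator Σ(z_t−z̄)² = 209.8960
r_1 = -125.7704 / 209.8960 = -0.599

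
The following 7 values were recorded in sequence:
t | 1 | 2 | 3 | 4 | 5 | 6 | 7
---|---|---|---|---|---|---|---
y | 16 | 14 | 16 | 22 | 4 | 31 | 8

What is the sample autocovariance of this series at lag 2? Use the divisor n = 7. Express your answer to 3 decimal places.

24.729

Mean ȳ = (16 + 14 + 16 + 22 + 4 + 31 + 8)/7 = 15.8571
Σ_{t=1}^{5}(y_t−ȳ)(y_{t+2}−ȳ) = 173.1020
γ_2 = 173.1020 / 7 = 24.729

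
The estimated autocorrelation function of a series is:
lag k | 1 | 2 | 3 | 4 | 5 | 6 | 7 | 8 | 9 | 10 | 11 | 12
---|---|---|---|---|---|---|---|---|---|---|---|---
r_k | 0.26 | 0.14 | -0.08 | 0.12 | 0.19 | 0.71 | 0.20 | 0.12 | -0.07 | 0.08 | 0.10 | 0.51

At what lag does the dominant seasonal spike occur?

6

The largest autocorrelation is r_6 = 0.71, with a weaker echo at lag 12 (0.51); the remaining lags stay at or below 0.26. The elevated value at lag 1 (0.26), dropping to 0.14 at lag 2, reflects decaying short-term dependence rather than seasonality.
The dominant spike at lag 6 indicates a seasonal period of 6.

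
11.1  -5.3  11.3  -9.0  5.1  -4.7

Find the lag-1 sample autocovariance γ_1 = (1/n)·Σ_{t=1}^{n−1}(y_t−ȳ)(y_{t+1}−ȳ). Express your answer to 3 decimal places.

Mean ȳ = (11.1 − 5.3 + 11.3 − 9.0 + 5.1 − 4.7)/6 = 1.4167
Deviations: 9.6833, -6.7167, 9.8833, -10.4167, 3.6833, -6.1167
Σ_{t=1}^{5}(y_t−ȳ)(y_{t+1}−ȳ) = -295.2719
γ_1 = -295.2719 / 6 = -49.212

-49.212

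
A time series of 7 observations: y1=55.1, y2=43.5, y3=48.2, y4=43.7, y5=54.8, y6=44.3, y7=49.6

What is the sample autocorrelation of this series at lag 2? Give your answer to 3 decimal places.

0.315

Mean ȳ = (55.1 + 43.5 + 48.2 + 43.7 + 54.8 + 44.3 + 49.6)/7 = 48.4571
Numerator Σ_{t=1}^{5}(y_t−ȳ)(y_{t+2}−ȳ) = 47.2678
Denominator Σ(y_t−ȳ)² = 150.2171
r_2 = 47.2678 / 150.2171 = 0.315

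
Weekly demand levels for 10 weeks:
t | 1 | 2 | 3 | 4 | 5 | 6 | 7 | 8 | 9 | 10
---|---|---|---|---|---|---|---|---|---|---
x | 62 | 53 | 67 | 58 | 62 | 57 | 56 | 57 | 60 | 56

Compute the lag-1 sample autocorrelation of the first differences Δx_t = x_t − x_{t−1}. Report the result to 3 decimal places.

-0.732

First differences Δx: -9, 14, -9, 4, -5, -1, 1, 3, -4
Mean of differences = -0.6667
Numerator Σ(Δx_t−Δx̄)(Δx_{t+1}−Δx̄) = -308.7778
Denominator Σ(Δx_t−Δx̄)² = 422.0000
r_1(Δx) = -308.7778 / 422.0000 = -0.732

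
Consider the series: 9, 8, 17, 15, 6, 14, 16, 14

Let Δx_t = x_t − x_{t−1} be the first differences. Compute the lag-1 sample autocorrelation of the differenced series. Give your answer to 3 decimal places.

-0.320

First differences Δx: -1, 9, -2, -9, 8, 2, -2
Mean of differences = 0.7143
Numerator Σ(Δx_t−Δx̄)(Δx_{t+1}−Δx̄) = -75.2245
Denominator Σ(Δx_t−Δx̄)² = 235.4286
r_1(Δx) = -75.2245 / 235.4286 = -0.320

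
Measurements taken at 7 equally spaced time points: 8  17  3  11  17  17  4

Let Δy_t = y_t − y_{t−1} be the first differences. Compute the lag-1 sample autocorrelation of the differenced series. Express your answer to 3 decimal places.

First differences Δy: 9, -14, 8, 6, 0, -13
Mean of differences = -0.6667
Numerator Σ(Δy_t−Δȳ)(Δy_{t+1}−Δȳ) = -190.4444
Denominator Σ(Δy_t−Δȳ)² = 543.3333
r_1(Δy) = -190.4444 / 543.3333 = -0.351

-0.351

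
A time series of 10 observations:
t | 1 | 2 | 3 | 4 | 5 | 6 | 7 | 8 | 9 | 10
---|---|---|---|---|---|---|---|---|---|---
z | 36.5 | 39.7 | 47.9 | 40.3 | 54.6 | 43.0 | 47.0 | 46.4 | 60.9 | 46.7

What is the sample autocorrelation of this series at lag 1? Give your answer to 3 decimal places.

-0.059

Mean z̄ = (36.5 + 39.7 + 47.9 + 40.3 + 54.6 + 43.0 + 47.0 + 46.4 + 60.9 + 46.7)/10 = 46.3000
Numerator Σ_{t=1}^{9}(z_t−z̄)(z_{t+1}−z̄) = -27.6100
Denominator Σ(z_t−z̄)² = 471.7600
r_1 = -27.6100 / 471.7600 = -0.059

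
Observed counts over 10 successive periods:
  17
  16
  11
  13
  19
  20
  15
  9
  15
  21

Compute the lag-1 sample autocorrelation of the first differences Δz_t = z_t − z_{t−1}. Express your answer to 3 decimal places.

First differences Δz: -1, -5, 2, 6, 1, -5, -6, 6, 6
Mean of differences = 0.4444
Numerator Σ(Δz_t−Δz̄)(Δz_{t+1}−Δz̄) = 38.2469
Denominator Σ(Δz_t−Δz̄)² = 198.2222
r_1(Δz) = 38.2469 / 198.2222 = 0.193

0.193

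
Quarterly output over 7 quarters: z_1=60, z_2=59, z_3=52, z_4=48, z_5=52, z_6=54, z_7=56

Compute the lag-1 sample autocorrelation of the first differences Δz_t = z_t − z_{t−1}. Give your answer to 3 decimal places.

First differences Δz: -1, -7, -4, 4, 2, 2
Mean of differences = -0.6667
Numerator Σ(Δz_t−Δz̄)(Δz_{t+1}−Δz̄) = 27.2222
Denominator Σ(Δz_t−Δz̄)² = 87.3333
r_1(Δz) = 27.2222 / 87.3333 = 0.312

0.312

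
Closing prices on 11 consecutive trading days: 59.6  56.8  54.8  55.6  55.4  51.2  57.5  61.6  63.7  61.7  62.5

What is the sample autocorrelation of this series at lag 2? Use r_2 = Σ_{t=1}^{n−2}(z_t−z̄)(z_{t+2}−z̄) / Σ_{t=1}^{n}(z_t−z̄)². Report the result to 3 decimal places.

Mean z̄ = (59.6 + 56.8 + 54.8 + 55.6 + 55.4 + 51.2 + 57.5 + 61.6 + 63.7 + 61.7 + 62.5)/11 = 58.2182
Numerator Σ_{t=1}^{9}(z_t−z̄)(z_{t+2}−z̄) = 36.5975
Denominator Σ(z_t−z̄)² = 152.1164
r_2 = 36.5975 / 152.1164 = 0.241

0.241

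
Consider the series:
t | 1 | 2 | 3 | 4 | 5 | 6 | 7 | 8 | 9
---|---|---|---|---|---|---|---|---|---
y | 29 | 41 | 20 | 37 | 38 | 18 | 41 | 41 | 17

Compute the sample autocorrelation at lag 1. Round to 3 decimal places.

-0.482

Mean ȳ = (29 + 41 + 20 + 37 + 38 + 18 + 41 + 41 + 17)/9 = 31.3333
Numerator Σ_{t=1}^{8}(y_t−ȳ)(y_{t+1}−ȳ) = -421.4444
Denominator Σ(y_t−ȳ)² = 874.0000
r_1 = -421.4444 / 874.0000 = -0.482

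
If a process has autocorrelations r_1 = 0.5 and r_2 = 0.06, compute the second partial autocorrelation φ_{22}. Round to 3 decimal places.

φ_{22} = (r_2 − r_1²) / (1 − r_1²)
r_1² = (0.5)² = 0.25
Numerator = 0.06 − 0.2500 = -0.1900; denominator = 1 − 0.2500 = 0.7500
φ_{22} = -0.1900 / 0.7500 = -0.253

-0.253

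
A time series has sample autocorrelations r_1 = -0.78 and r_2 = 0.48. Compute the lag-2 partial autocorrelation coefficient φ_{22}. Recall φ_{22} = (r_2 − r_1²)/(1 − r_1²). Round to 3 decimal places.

φ_{22} = (r_2 − r_1²) / (1 − r_1²)
r_1² = (-0.78)² = 0.6084
Numerator = 0.48 − 0.6084 = -0.1284; denominator = 1 − 0.6084 = 0.3916
φ_{22} = -0.1284 / 0.3916 = -0.328

-0.328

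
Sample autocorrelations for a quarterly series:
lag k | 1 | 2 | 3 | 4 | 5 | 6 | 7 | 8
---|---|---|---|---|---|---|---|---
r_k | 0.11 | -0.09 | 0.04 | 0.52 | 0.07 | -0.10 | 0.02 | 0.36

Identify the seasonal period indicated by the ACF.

The largest autocorrelation is r_4 = 0.52, with a weaker echo at lag 8 (0.36); the remaining lags stay at or below 0.11.
The dominant spike at lag 4 indicates a seasonal period of 4.

4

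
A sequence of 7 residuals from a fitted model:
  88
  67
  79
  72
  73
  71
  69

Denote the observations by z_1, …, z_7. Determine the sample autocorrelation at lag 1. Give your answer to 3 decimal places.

-0.395

Mean z̄ = (88 + 67 + 79 + 72 + 73 + 71 + 69)/7 = 74.1429
Deviations from mean: 13.8571, -7.1429, 4.8571, -2.1429, -1.1429, -3.1429, -5.1429
Numerator Σ_{t=1}^{6}(z_t−z̄)(z_{t+1}−z̄) = -121.8776
Denominator Σ(z_t−z̄)² = 308.8571
r_1 = -121.8776 / 308.8571 = -0.395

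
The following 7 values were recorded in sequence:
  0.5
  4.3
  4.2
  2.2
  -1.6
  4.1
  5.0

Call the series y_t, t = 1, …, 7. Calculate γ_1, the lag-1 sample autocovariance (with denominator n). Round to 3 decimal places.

Mean ȳ = (0.5 + 4.3 + 4.2 + 2.2 − 1.6 + 4.1 + 5.0)/7 = 2.6714
Deviations: -2.1714, 1.6286, 1.5286, -0.4714, -4.2714, 1.4286, 2.3286
Σ_{t=1}^{6}(y_t−ȳ)(y_{t+1}−ȳ) = -2.5294
γ_1 = -2.5294 / 7 = -0.361

-0.361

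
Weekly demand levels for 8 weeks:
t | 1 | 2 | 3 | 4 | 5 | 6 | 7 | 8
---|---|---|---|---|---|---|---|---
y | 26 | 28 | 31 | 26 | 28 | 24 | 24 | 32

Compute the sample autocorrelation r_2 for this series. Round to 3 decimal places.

Mean ȳ = (26 + 28 + 31 + 26 + 28 + 24 + 24 + 32)/8 = 27.3750
Deviations from mean: -1.3750, 0.6250, 3.6250, -1.3750, 0.6250, -3.3750, -3.3750, 4.6250
Numerator Σ_{t=1}^{6}(y_t−ȳ)(y_{t+2}−ȳ) = -16.6563
Denominator Σ(y_t−ȳ)² = 61.8750
r_2 = -16.6563 / 61.8750 = -0.269

-0.269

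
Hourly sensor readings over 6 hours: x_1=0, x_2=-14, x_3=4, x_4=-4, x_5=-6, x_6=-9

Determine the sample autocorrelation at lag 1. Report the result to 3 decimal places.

-0.557

Mean x̄ = (0 − 14 + 4 − 4 − 6 − 9)/6 = -4.8333
Numerator Σ_{t=1}^{5}(x_t−x̄)(x_{t+1}−x̄) = -114.0278
Denominator Σ(x_t−x̄)² = 204.8333
r_1 = -114.0278 / 204.8333 = -0.557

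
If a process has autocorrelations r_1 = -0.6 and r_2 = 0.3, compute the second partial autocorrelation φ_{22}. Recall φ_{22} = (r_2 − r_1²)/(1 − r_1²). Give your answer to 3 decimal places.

-0.094

φ_{22} = (r_2 − r_1²) / (1 − r_1²)
r_1² = (-0.6)² = 0.36
Numerator = 0.3 − 0.3600 = -0.0600; denominator = 1 − 0.3600 = 0.6400
φ_{22} = -0.0600 / 0.6400 = -0.094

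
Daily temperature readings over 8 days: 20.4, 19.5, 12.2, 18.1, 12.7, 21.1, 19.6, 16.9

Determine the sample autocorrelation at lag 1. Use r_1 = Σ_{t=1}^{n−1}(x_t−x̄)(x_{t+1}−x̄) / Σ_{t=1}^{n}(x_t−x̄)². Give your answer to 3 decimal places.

Mean x̄ = (20.4 + 19.5 + 12.2 + 18.1 + 12.7 + 21.1 + 19.6 + 16.9)/8 = 17.5625
Deviations from mean: 2.8375, 1.9375, -5.3625, 0.5375, -4.8625, 3.5375, 2.0375, -0.6625
Σ(x_t−x̄)(x_{t+1}−x̄) = (5.4977) + (-10.3898) + (-2.8823) + (-2.6136) + (-17.2011) + (7.2077) + (-1.3498) = -21.7314
Denominator Σ(x_t−x̄)² = 81.5988
r_1 = -21.7314 / 81.5988 = -0.266

-0.266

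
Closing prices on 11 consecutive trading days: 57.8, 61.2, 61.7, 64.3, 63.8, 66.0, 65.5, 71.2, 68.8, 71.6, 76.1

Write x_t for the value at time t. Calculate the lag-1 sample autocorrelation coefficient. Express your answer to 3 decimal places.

Mean x̄ = (57.8 + 61.2 + 61.7 + 64.3 + 63.8 + 66.0 + 65.5 + 71.2 + 68.8 + 71.6 + 76.1)/11 = 66.1818
Numerator Σ_{t=1}^{10}(x_t−x̄)(x_{t+1}−x̄) = 155.1988
Denominator Σ(x_t−x̄)² = 284.6364
r_1 = 155.1988 / 284.6364 = 0.545

0.545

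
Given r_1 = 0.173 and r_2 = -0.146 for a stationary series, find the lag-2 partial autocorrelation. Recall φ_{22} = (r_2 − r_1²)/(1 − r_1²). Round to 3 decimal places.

-0.181

φ_{22} = (r_2 − r_1²) / (1 − r_1²)
r_1² = (0.173)² = 0.029929
Numerator = -0.146 − 0.0299 = -0.1759; denominator = 1 − 0.0299 = 0.9701
φ_{22} = -0.1759 / 0.9701 = -0.181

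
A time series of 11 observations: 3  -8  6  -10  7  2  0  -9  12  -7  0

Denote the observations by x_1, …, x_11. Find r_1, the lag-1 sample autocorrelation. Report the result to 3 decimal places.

-0.716

Mean x̄ = (3 − 8 + 6 − 10 + 7 + 2 + 0 − 9 + 12 − 7 + 0)/11 = -0.3636
Numerator Σ_{t=1}^{10}(x_t−x̄)(x_{t+1}−x̄) = -382.6777
Denominator Σ(x_t−x̄)² = 534.5455
r_1 = -382.6777 / 534.5455 = -0.716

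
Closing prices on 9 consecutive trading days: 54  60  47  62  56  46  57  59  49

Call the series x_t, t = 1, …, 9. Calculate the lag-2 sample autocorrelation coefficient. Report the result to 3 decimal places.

-0.286

Mean x̄ = (54 + 60 + 47 + 62 + 56 + 46 + 57 + 59 + 49)/9 = 54.4444
Numerator Σ_{t=1}^{7}(x_t−x̄)(x_{t+2}−x̄) = -78.5062
Denominator Σ(x_t−x̄)² = 274.2222
r_2 = -78.5062 / 274.2222 = -0.286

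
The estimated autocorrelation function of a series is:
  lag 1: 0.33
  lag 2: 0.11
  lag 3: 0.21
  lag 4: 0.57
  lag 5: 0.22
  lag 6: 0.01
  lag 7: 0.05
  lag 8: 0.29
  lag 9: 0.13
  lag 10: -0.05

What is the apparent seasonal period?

4

The largest autocorrelation is r_4 = 0.57; the remaining lags stay at or below 0.33. The elevated value at lag 1 (0.33), dropping to 0.11 at lag 2, reflects decaying short-term dependence rather than seasonality.
The dominant spike at lag 4 indicates a seasonal period of 4.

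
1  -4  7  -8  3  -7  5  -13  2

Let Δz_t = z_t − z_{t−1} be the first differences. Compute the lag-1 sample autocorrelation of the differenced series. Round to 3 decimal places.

-0.856

First differences Δz: -5, 11, -15, 11, -10, 12, -18, 15
Mean of differences = 0.1250
Numerator Σ(Δz_t−Δz̄)(Δz_{t+1}−Δz̄) = -1099.8906
Denominator Σ(Δz_t−Δz̄)² = 1284.8750
r_1(Δz) = -1099.8906 / 1284.8750 = -0.856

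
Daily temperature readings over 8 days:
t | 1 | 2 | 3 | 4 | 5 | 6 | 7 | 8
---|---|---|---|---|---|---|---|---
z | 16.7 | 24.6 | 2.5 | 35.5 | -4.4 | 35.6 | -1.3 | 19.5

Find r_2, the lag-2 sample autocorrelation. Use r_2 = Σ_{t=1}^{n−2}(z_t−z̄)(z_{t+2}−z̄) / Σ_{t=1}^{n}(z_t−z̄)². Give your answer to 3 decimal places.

Mean z̄ = (16.7 + 24.6 + 2.5 + 35.5 − 4.4 + 35.6 − 1.3 + 19.5)/8 = 16.0875
Deviations from mean: 0.6125, 8.5125, -13.5875, 19.4125, -20.4875, 19.5125, -17.3875, 3.4125
Σ(z_t−z̄)(z_{t+2}−z̄) = (-8.3223) + (165.2489) + (278.3739) + (378.7864) + (356.2264) + (66.5864) = 1236.8997
Denominator Σ(z_t−z̄)² = 1748.7488
r_2 = 1236.8997 / 1748.7488 = 0.707

0.707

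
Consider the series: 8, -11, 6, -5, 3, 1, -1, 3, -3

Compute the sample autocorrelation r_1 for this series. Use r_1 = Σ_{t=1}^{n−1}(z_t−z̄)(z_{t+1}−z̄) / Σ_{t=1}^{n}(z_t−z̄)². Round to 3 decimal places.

-0.759

Mean z̄ = (8 − 11 + 6 − 5 + 3 + 1 − 1 + 3 − 3)/9 = 0.1111
Numerator Σ_{t=1}^{8}(z_t−z̄)(z_{t+1}−z̄) = -208.5679
Denominator Σ(z_t−z̄)² = 274.8889
r_1 = -208.5679 / 274.8889 = -0.759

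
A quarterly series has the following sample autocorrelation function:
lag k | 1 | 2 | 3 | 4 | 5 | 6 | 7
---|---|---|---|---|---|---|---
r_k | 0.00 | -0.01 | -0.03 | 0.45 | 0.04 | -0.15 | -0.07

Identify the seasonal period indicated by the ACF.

4

The largest autocorrelation is r_4 = 0.45; the remaining lags stay at or below 0.04.
The dominant spike at lag 4 indicates a seasonal period of 4.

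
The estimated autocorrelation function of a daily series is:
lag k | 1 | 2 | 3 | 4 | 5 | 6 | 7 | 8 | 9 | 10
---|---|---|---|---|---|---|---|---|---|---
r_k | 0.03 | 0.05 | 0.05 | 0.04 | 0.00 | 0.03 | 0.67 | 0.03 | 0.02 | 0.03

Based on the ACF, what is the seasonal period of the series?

The largest autocorrelation is r_7 = 0.67; the remaining lags stay at or below 0.05.
The dominant spike at lag 7 indicates a seasonal period of 7.

7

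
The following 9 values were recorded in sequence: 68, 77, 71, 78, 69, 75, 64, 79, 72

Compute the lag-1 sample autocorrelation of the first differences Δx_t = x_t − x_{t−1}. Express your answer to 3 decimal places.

-0.814

First differences Δx: 9, -6, 7, -9, 6, -11, 15, -7
Mean of differences = 0.5000
Numerator Σ(Δx_t−Δx̄)(Δx_{t+1}−Δx̄) = -550.2500
Denominator Σ(Δx_t−Δx̄)² = 676.0000
r_1(Δx) = -550.2500 / 676.0000 = -0.814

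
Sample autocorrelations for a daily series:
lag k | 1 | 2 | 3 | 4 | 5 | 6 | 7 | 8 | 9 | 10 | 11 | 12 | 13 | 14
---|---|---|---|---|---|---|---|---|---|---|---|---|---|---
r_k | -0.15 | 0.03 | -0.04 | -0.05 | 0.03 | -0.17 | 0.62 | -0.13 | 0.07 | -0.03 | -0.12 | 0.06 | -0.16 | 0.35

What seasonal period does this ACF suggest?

7

The largest autocorrelation is r_7 = 0.62, with a weaker echo at lag 14 (0.35); the remaining lags stay at or below 0.07.
The dominant spike at lag 7 indicates a seasonal period of 7.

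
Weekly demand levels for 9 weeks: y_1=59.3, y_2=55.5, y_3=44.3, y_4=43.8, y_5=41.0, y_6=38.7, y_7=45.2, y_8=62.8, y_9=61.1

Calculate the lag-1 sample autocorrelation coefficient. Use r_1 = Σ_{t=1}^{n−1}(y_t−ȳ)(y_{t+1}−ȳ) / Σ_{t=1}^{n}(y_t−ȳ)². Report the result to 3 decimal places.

0.497

Mean ȳ = (59.3 + 55.5 + 44.3 + 43.8 + 41.0 + 38.7 + 45.2 + 62.8 + 61.1)/9 = 50.1889
Numerator Σ_{t=1}^{8}(y_t−ȳ)(y_{t+1}−ȳ) = 351.0165
Denominator Σ(y_t−ȳ)² = 706.1289
r_1 = 351.0165 / 706.1289 = 0.497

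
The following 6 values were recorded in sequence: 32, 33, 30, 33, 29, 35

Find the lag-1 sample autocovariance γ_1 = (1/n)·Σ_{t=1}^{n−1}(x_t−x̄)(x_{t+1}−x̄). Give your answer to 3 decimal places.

-2.667

Mean x̄ = (32 + 33 + 30 + 33 + 29 + 35)/6 = 32.0000
Σ_{t=1}^{5}(x_t−x̄)(x_{t+1}−x̄) = -16.0000
γ_1 = -16.0000 / 6 = -2.667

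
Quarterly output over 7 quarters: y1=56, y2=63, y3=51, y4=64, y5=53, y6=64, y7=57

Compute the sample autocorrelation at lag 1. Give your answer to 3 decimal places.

Mean ȳ = (56 + 63 + 51 + 64 + 53 + 64 + 57)/7 = 58.2857
Deviations from mean: -2.2857, 4.7143, -7.2857, 5.7143, -5.2857, 5.7143, -1.2857
Σ(y_t−ȳ)(y_{t+1}−ȳ) = (-10.7755) + (-34.3469) + (-41.6327) + (-30.2041) + (-30.2041) + (-7.3469) = -154.5102
Denominator Σ(y_t−ȳ)² = 175.4286
r_1 = -154.5102 / 175.4286 = -0.881

-0.881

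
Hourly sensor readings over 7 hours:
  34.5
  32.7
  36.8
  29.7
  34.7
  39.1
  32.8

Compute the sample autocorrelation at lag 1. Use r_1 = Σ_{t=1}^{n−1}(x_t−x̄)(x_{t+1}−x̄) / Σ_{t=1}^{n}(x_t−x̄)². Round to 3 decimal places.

Mean x̄ = (34.5 + 32.7 + 36.8 + 29.7 + 34.7 + 39.1 + 32.8)/7 = 34.3286
Deviations from mean: 0.1714, -1.6286, 2.4714, -4.6286, 0.3714, 4.7714, -1.5286
Numerator Σ_{t=1}^{6}(x_t−x̄)(x_{t+1}−x̄) = -22.9837
Denominator Σ(x_t−x̄)² = 55.4543
r_1 = -22.9837 / 55.4543 = -0.414

-0.414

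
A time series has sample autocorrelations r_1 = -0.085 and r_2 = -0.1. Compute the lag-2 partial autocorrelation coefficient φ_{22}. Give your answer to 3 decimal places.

-0.108

φ_{22} = (r_2 − r_1²) / (1 − r_1²)
r_1² = (-0.085)² = 0.007225
Numerator = -0.1 − 0.0072 = -0.1072; denominator = 1 − 0.0072 = 0.9928
φ_{22} = -0.1072 / 0.9928 = -0.108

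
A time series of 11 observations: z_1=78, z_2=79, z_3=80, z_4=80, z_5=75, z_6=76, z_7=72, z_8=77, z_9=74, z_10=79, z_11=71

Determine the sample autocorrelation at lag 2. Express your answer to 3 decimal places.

Mean z̄ = (78 + 79 + 80 + 80 + 75 + 76 + 72 + 77 + 74 + 79 + 71)/11 = 76.4545
Numerator Σ_{t=1}^{9}(z_t−z̄)(z_{t+2}−z̄) = 39.6777
Denominator Σ(z_t−z̄)² = 98.7273
r_2 = 39.6777 / 98.7273 = 0.402

0.402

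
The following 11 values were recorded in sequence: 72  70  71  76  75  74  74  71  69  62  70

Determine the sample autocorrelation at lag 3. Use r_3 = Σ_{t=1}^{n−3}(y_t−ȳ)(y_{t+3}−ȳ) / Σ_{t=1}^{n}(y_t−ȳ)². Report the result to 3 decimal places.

-0.146

Mean ȳ = (72 + 70 + 71 + 76 + 75 + 74 + 74 + 71 + 69 + 62 + 70)/11 = 71.2727
Numerator Σ_{t=1}^{8}(y_t−ȳ)(y_{t+3}−ȳ) = -21.3140
Denominator Σ(y_t−ȳ)² = 146.1818
r_3 = -21.3140 / 146.1818 = -0.146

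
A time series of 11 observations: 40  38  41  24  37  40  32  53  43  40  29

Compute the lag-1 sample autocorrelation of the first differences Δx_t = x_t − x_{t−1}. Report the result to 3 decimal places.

First differences Δx: -2, 3, -17, 13, 3, -8, 21, -10, -3, -11
Mean of differences = -1.1000
Numerator Σ(Δx_t−Δx̄)(Δx_{t+1}−Δx̄) = -577.0100
Denominator Σ(Δx_t−Δx̄)² = 1202.9000
r_1(Δx) = -577.0100 / 1202.9000 = -0.480

-0.480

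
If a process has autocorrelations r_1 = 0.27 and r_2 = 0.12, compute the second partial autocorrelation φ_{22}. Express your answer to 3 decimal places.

0.051

φ_{22} = (r_2 − r_1²) / (1 − r_1²)
r_1² = (0.27)² = 0.0729
Numerator = 0.12 − 0.0729 = 0.0471; denominator = 1 − 0.0729 = 0.9271
φ_{22} = 0.0471 / 0.9271 = 0.051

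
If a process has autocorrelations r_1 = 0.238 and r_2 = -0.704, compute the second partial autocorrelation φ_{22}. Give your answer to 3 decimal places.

-0.806

φ_{22} = (r_2 − r_1²) / (1 − r_1²)
r_1² = (0.238)² = 0.056644
Numerator = -0.704 − 0.0566 = -0.7606; denominator = 1 − 0.0566 = 0.9434
φ_{22} = -0.7606 / 0.9434 = -0.806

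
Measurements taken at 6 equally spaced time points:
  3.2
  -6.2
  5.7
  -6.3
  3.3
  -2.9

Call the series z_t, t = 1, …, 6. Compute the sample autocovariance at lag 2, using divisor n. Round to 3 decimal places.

15.582

Mean z̄ = (3.2 − 6.2 + 5.7 − 6.3 + 3.3 − 2.9)/6 = -0.5333
Deviations: 3.7333, -5.6667, 6.2333, -5.7667, 3.8333, -2.3667
Σ_{t=1}^{4}(z_t−z̄)(z_{t+2}−z̄) = 93.4911
γ_2 = 93.4911 / 6 = 15.582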